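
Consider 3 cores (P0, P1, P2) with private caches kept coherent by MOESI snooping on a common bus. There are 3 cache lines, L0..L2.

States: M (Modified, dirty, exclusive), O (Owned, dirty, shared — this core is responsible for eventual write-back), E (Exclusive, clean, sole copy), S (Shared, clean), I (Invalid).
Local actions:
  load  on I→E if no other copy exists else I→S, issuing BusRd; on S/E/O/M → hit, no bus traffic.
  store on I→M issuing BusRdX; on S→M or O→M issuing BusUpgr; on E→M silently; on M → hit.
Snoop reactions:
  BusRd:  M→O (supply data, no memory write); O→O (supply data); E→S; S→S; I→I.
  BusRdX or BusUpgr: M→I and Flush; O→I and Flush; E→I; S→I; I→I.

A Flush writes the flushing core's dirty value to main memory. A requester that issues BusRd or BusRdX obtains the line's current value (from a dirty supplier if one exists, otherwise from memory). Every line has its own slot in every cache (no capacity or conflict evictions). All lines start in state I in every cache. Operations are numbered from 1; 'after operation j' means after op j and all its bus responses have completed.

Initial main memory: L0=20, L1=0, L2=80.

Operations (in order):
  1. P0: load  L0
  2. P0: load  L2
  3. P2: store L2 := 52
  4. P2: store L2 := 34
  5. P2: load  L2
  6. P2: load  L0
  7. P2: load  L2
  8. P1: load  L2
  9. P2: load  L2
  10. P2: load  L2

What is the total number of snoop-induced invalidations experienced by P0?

  op1 P0: load  L0 → E/I/I on L0; bus BusRd; mem=20
  op2 P0: load  L2 → E/I/I on L2; bus BusRd; mem=80
  op3 P2: store L2 := 52 → I/I/M on L2; bus BusRdX; mem=80
  op4 P2: store L2 := 34 → I/I/M on L2; bus (none); mem=80
  op5 P2: load  L2 → I/I/M on L2; bus (none); mem=80
  op6 P2: load  L0 → S/I/S on L0; bus BusRd; mem=20
  op7 P2: load  L2 → I/I/M on L2; bus (none); mem=80
  op8 P1: load  L2 → I/S/O on L2; bus BusRd; mem=80
  op9 P2: load  L2 → I/S/O on L2; bus (none); mem=80
  op10 P2: load  L2 → I/S/O on L2; bus (none); mem=80

invalidations = 1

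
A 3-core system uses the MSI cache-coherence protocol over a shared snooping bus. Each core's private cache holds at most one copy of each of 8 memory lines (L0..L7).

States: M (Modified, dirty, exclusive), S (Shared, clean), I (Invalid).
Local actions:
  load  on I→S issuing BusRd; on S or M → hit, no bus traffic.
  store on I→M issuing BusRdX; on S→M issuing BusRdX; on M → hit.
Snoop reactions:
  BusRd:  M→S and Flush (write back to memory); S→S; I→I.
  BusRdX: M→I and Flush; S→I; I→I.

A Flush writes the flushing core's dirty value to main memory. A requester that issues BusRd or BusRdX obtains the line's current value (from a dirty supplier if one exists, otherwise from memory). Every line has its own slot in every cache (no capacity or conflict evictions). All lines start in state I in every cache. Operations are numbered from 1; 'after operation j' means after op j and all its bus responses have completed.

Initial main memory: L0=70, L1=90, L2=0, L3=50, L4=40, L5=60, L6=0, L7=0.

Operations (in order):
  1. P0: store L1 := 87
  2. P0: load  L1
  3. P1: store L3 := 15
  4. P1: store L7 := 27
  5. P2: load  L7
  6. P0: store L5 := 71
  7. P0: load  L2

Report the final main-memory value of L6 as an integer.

memory[L6] = 0

[1] P0: store L1 := 87 | P0:M(87), P1:I, P2:I | bus: BusRdX
[2] P0: load  L1 | P0:M(87), P1:I, P2:I | bus: none
[3] P1: store L3 := 15 | P0:I, P1:M(15), P2:I | bus: BusRdX
[4] P1: store L7 := 27 | P0:I, P1:M(27), P2:I | bus: BusRdX
[5] P2: load  L7 | P0:I, P1:S(27), P2:S(27) | bus: BusRd,Flush
[6] P0: store L5 := 71 | P0:M(71), P1:I, P2:I | bus: BusRdX
[7] P0: load  L2 | P0:S(0), P1:I, P2:I | bus: BusRd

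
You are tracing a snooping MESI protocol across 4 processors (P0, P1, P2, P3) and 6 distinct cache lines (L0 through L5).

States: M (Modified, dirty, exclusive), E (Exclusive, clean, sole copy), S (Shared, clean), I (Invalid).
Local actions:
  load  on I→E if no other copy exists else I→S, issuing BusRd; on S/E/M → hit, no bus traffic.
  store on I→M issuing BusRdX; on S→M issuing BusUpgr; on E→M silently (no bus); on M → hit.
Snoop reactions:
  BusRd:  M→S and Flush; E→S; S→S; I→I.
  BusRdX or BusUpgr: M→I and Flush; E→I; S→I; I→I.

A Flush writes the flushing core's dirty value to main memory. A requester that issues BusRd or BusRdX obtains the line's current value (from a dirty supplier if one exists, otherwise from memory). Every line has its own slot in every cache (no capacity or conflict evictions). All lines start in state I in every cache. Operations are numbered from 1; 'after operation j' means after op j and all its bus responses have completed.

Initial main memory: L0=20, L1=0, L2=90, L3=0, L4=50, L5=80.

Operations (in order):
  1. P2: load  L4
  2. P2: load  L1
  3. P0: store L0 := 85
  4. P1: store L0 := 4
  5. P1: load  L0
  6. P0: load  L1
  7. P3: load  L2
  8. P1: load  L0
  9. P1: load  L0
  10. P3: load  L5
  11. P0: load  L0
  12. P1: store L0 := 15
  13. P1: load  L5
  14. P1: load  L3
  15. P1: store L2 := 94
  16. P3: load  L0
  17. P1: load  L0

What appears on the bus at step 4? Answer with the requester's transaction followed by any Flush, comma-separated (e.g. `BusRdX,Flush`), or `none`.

bus = BusRdX,Flush

1. P2: load  L4  bus=[BusRd]  L4: P0=I P1=I P2=E P3=I  mem[L4]=50
2. P2: load  L1  bus=[BusRd]  L1: P0=I P1=I P2=E P3=I  mem[L1]=0
3. P0: store L0 := 85  bus=[BusRdX]  L0: P0=M P1=I P2=I P3=I  mem[L0]=20
4. P1: store L0 := 4  bus=[BusRdX,Flush]  L0: P0=I P1=M P2=I P3=I  mem[L0]=85
5. P1: load  L0  bus=[-]  L0: P0=I P1=M P2=I P3=I  mem[L0]=85
6. P0: load  L1  bus=[BusRd]  L1: P0=S P1=I P2=S P3=I  mem[L1]=0
7. P3: load  L2  bus=[BusRd]  L2: P0=I P1=I P2=I P3=E  mem[L2]=90
8. P1: load  L0  bus=[-]  L0: P0=I P1=M P2=I P3=I  mem[L0]=85
9. P1: load  L0  bus=[-]  L0: P0=I P1=M P2=I P3=I  mem[L0]=85
10. P3: load  L5  bus=[BusRd]  L5: P0=I P1=I P2=I P3=E  mem[L5]=80
11. P0: load  L0  bus=[BusRd,Flush]  L0: P0=S P1=S P2=I P3=I  mem[L0]=4
12. P1: store L0 := 15  bus=[BusUpgr]  L0: P0=I P1=M P2=I P3=I  mem[L0]=4
13. P1: load  L5  bus=[BusRd]  L5: P0=I P1=S P2=I P3=S  mem[L5]=80
14. P1: load  L3  bus=[BusRd]  L3: P0=I P1=E P2=I P3=I  mem[L3]=0
15. P1: store L2 := 94  bus=[BusRdX]  L2: P0=I P1=M P2=I P3=I  mem[L2]=90
16. P3: load  L0  bus=[BusRd,Flush]  L0: P0=I P1=S P2=I P3=S  mem[L0]=15
17. P1: load  L0  bus=[-]  L0: P0=I P1=S P2=I P3=S  mem[L0]=15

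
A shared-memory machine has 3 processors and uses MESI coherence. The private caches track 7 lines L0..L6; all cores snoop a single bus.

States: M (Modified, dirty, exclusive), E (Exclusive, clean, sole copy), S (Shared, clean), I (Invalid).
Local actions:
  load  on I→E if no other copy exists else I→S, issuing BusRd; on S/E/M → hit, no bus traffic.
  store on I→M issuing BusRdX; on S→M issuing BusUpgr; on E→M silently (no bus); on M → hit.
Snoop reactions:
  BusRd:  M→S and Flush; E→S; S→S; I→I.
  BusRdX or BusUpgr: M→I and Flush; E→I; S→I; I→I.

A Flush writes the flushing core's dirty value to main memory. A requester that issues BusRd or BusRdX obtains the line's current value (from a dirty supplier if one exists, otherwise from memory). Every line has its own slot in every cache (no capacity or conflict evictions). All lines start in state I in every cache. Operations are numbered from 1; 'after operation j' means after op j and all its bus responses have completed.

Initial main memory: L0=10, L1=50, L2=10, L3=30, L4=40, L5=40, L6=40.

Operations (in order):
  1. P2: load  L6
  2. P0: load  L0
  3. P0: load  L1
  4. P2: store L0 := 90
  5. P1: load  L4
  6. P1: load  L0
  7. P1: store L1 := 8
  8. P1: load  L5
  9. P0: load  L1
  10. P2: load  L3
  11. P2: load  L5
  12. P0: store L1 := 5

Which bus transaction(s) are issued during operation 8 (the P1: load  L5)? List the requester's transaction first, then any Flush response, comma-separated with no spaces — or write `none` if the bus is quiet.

[1] P2: load  L6 | P0:I, P1:I, P2:E(40) | bus: BusRd
[2] P0: load  L0 | P0:E(10), P1:I, P2:I | bus: BusRd
[3] P0: load  L1 | P0:E(50), P1:I, P2:I | bus: BusRd
[4] P2: store L0 := 90 | P0:I, P1:I, P2:M(90) | bus: BusRdX
[5] P1: load  L4 | P0:I, P1:E(40), P2:I | bus: BusRd
[6] P1: load  L0 | P0:I, P1:S(90), P2:S(90) | bus: BusRd,Flush
[7] P1: store L1 := 8 | P0:I, P1:M(8), P2:I | bus: BusRdX
[8] P1: load  L5 | P0:I, P1:E(40), P2:I | bus: BusRd
[9] P0: load  L1 | P0:S(8), P1:S(8), P2:I | bus: BusRd,Flush
[10] P2: load  L3 | P0:I, P1:I, P2:E(30) | bus: BusRd
[11] P2: load  L5 | P0:I, P1:S(40), P2:S(40) | bus: BusRd
[12] P0: store L1 := 5 | P0:M(5), P1:I, P2:I | bus: BusUpgr

bus = BusRd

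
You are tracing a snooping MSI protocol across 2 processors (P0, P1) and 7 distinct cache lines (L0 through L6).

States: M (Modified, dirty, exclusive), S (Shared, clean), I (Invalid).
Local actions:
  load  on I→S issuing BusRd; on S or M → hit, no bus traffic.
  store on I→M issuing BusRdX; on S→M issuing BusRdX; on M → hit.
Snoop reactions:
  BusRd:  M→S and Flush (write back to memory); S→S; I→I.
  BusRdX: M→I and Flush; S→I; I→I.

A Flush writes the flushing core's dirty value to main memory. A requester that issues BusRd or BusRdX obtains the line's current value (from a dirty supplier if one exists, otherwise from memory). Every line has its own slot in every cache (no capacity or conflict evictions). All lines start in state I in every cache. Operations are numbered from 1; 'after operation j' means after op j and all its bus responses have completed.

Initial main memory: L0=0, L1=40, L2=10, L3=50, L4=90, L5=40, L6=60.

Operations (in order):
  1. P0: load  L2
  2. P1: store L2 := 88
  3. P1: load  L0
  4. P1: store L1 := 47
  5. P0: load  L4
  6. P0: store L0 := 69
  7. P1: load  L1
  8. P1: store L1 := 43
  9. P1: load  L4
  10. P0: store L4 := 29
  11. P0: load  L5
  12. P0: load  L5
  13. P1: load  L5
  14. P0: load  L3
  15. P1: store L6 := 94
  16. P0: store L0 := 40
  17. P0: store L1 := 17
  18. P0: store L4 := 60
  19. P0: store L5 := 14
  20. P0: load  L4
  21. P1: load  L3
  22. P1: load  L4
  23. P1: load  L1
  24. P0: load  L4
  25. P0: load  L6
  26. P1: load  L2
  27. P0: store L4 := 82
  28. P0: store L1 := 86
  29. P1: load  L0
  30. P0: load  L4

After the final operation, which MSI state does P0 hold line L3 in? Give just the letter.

  op1 P0: load  L2 → S/I on L2; bus BusRd; mem=10
  op2 P1: store L2 := 88 → I/M on L2; bus BusRdX; mem=10
  op3 P1: load  L0 → I/S on L0; bus BusRd; mem=0
  op4 P1: store L1 := 47 → I/M on L1; bus BusRdX; mem=40
  op5 P0: load  L4 → S/I on L4; bus BusRd; mem=90
  op6 P0: store L0 := 69 → M/I on L0; bus BusRdX; mem=0
  op7 P1: load  L1 → I/M on L1; bus (none); mem=40
  op8 P1: store L1 := 43 → I/M on L1; bus (none); mem=40
  op9 P1: load  L4 → S/S on L4; bus BusRd; mem=90
  op10 P0: store L4 := 29 → M/I on L4; bus BusRdX; mem=90
  op11 P0: load  L5 → S/I on L5; bus BusRd; mem=40
  op12 P0: load  L5 → S/I on L5; bus (none); mem=40
  op13 P1: load  L5 → S/S on L5; bus BusRd; mem=40
  op14 P0: load  L3 → S/I on L3; bus BusRd; mem=50
  op15 P1: store L6 := 94 → I/M on L6; bus BusRdX; mem=60
  op16 P0: store L0 := 40 → M/I on L0; bus (none); mem=0
  op17 P0: store L1 := 17 → M/I on L1; bus BusRdX Flush; mem=43
  op18 P0: store L4 := 60 → M/I on L4; bus (none); mem=90
  op19 P0: store L5 := 14 → M/I on L5; bus BusRdX; mem=40
  op20 P0: load  L4 → M/I on L4; bus (none); mem=90
  op21 P1: load  L3 → S/S on L3; bus BusRd; mem=50
  op22 P1: load  L4 → S/S on L4; bus BusRd Flush; mem=60
  op23 P1: load  L1 → S/S on L1; bus BusRd Flush; mem=17
  op24 P0: load  L4 → S/S on L4; bus (none); mem=60
  op25 P0: load  L6 → S/S on L6; bus BusRd Flush; mem=94
  op26 P1: load  L2 → I/M on L2; bus (none); mem=10
  op27 P0: store L4 := 82 → M/I on L4; bus BusRdX; mem=60
  op28 P0: store L1 := 86 → M/I on L1; bus BusRdX; mem=17
  op29 P1: load  L0 → S/S on L0; bus BusRd Flush; mem=40
  op30 P0: load  L4 → M/I on L4; bus (none); mem=60

state = S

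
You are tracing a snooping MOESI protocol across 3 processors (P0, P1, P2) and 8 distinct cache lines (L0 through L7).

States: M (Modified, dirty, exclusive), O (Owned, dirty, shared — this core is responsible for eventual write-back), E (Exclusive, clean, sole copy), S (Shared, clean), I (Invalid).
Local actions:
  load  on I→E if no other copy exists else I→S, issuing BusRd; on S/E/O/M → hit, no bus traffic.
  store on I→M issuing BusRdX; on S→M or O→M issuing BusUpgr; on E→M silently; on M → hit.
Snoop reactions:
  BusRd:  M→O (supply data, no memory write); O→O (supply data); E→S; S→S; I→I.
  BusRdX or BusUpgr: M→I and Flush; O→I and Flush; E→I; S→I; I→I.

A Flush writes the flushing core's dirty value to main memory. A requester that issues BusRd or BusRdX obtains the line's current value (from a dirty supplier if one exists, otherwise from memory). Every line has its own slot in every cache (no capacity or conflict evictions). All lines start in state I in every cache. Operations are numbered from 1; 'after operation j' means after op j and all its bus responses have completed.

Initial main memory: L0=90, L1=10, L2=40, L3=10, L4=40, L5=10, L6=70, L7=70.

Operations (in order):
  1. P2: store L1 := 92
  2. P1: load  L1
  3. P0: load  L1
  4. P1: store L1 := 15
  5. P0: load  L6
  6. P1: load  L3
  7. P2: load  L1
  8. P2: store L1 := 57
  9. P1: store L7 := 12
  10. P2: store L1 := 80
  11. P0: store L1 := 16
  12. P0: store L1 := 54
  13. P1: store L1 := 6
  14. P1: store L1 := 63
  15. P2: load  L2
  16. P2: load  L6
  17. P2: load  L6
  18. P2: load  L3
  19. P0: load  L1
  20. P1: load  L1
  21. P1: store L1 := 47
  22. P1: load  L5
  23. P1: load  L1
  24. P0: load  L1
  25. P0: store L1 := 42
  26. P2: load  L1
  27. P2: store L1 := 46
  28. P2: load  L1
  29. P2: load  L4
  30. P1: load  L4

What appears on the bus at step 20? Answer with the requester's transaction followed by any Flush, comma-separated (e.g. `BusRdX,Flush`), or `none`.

bus = none

1. P2: store L1 := 92  bus=[BusRdX]  L1: P0=I P1=I P2=M  mem[L1]=10
2. P1: load  L1  bus=[BusRd]  L1: P0=I P1=S P2=O  mem[L1]=10
3. P0: load  L1  bus=[BusRd]  L1: P0=S P1=S P2=O  mem[L1]=10
4. P1: store L1 := 15  bus=[BusUpgr,Flush]  L1: P0=I P1=M P2=I  mem[L1]=92
5. P0: load  L6  bus=[BusRd]  L6: P0=E P1=I P2=I  mem[L6]=70
6. P1: load  L3  bus=[BusRd]  L3: P0=I P1=E P2=I  mem[L3]=10
7. P2: load  L1  bus=[BusRd]  L1: P0=I P1=O P2=S  mem[L1]=92
8. P2: store L1 := 57  bus=[BusUpgr,Flush]  L1: P0=I P1=I P2=M  mem[L1]=15
9. P1: store L7 := 12  bus=[BusRdX]  L7: P0=I P1=M P2=I  mem[L7]=70
10. P2: store L1 := 80  bus=[-]  L1: P0=I P1=I P2=M  mem[L1]=15
11. P0: store L1 := 16  bus=[BusRdX,Flush]  L1: P0=M P1=I P2=I  mem[L1]=80
12. P0: store L1 := 54  bus=[-]  L1: P0=M P1=I P2=I  mem[L1]=80
13. P1: store L1 := 6  bus=[BusRdX,Flush]  L1: P0=I P1=M P2=I  mem[L1]=54
14. P1: store L1 := 63  bus=[-]  L1: P0=I P1=M P2=I  mem[L1]=54
15. P2: load  L2  bus=[BusRd]  L2: P0=I P1=I P2=E  mem[L2]=40
16. P2: load  L6  bus=[BusRd]  L6: P0=S P1=I P2=S  mem[L6]=70
17. P2: load  L6  bus=[-]  L6: P0=S P1=I P2=S  mem[L6]=70
18. P2: load  L3  bus=[BusRd]  L3: P0=I P1=S P2=S  mem[L3]=10
19. P0: load  L1  bus=[BusRd]  L1: P0=S P1=O P2=I  mem[L1]=54
20. P1: load  L1  bus=[-]  L1: P0=S P1=O P2=I  mem[L1]=54
21. P1: store L1 := 47  bus=[BusUpgr]  L1: P0=I P1=M P2=I  mem[L1]=54
22. P1: load  L5  bus=[BusRd]  L5: P0=I P1=E P2=I  mem[L5]=10
23. P1: load  L1  bus=[-]  L1: P0=I P1=M P2=I  mem[L1]=54
24. P0: load  L1  bus=[BusRd]  L1: P0=S P1=O P2=I  mem[L1]=54
25. P0: store L1 := 42  bus=[BusUpgr,Flush]  L1: P0=M P1=I P2=I  mem[L1]=47
26. P2: load  L1  bus=[BusRd]  L1: P0=O P1=I P2=S  mem[L1]=47
27. P2: store L1 := 46  bus=[BusUpgr,Flush]  L1: P0=I P1=I P2=M  mem[L1]=42
28. P2: load  L1  bus=[-]  L1: P0=I P1=I P2=M  mem[L1]=42
29. P2: load  L4  bus=[BusRd]  L4: P0=I P1=I P2=E  mem[L4]=40
30. P1: load  L4  bus=[BusRd]  L4: P0=I P1=S P2=S  mem[L4]=40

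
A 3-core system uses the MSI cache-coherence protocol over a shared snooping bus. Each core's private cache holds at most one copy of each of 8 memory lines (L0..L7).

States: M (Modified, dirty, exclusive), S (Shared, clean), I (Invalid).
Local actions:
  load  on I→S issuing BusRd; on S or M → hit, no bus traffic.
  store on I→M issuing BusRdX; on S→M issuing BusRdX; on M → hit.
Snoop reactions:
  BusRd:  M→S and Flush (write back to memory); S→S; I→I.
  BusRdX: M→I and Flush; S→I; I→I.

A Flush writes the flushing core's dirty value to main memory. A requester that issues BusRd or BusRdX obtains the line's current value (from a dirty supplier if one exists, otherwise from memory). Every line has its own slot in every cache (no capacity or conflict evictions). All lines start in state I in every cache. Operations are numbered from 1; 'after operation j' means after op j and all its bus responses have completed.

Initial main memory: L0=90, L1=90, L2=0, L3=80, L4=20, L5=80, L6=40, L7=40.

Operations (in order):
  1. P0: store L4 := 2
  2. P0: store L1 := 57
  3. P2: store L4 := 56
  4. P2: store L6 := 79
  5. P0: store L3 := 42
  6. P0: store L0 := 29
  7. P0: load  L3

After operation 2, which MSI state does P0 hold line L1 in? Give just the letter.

state = M

1. P0: store L4 := 2  bus=[BusRdX]  L4: P0=M P1=I P2=I  mem[L4]=20
2. P0: store L1 := 57  bus=[BusRdX]  L1: P0=M P1=I P2=I  mem[L1]=90
3. P2: store L4 := 56  bus=[BusRdX,Flush]  L4: P0=I P1=I P2=M  mem[L4]=2
4. P2: store L6 := 79  bus=[BusRdX]  L6: P0=I P1=I P2=M  mem[L6]=40
5. P0: store L3 := 42  bus=[BusRdX]  L3: P0=M P1=I P2=I  mem[L3]=80
6. P0: store L0 := 29  bus=[BusRdX]  L0: P0=M P1=I P2=I  mem[L0]=90
7. P0: load  L3  bus=[-]  L3: P0=M P1=I P2=I  mem[L3]=80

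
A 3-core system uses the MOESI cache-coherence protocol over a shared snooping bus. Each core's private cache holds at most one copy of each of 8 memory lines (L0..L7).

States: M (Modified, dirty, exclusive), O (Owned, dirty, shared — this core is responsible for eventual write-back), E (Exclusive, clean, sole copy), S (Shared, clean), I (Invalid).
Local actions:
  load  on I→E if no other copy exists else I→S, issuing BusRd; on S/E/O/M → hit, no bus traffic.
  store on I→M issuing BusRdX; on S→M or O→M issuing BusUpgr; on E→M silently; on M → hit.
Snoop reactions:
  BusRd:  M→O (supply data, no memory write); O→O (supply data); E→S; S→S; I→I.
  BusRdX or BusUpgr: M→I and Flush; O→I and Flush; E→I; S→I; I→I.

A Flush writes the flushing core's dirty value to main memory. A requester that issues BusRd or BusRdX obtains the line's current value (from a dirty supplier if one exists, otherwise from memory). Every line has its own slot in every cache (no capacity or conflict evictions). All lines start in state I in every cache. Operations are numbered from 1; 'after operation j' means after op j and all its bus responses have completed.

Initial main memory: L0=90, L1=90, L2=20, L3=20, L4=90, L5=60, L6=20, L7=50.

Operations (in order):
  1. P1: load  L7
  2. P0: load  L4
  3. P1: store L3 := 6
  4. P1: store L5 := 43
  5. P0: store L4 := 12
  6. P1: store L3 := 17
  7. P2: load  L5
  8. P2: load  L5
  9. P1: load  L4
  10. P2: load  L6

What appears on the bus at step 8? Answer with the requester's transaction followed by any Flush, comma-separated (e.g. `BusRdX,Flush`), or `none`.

1. P1: load  L7  bus=[BusRd]  L7: P0=I P1=E P2=I  mem[L7]=50
2. P0: load  L4  bus=[BusRd]  L4: P0=E P1=I P2=I  mem[L4]=90
3. P1: store L3 := 6  bus=[BusRdX]  L3: P0=I P1=M P2=I  mem[L3]=20
4. P1: store L5 := 43  bus=[BusRdX]  L5: P0=I P1=M P2=I  mem[L5]=60
5. P0: store L4 := 12  bus=[-]  L4: P0=M P1=I P2=I  mem[L4]=90
6. P1: store L3 := 17  bus=[-]  L3: P0=I P1=M P2=I  mem[L3]=20
7. P2: load  L5  bus=[BusRd]  L5: P0=I P1=O P2=S  mem[L5]=60
8. P2: load  L5  bus=[-]  L5: P0=I P1=O P2=S  mem[L5]=60
9. P1: load  L4  bus=[BusRd]  L4: P0=O P1=S P2=I  mem[L4]=90
10. P2: load  L6  bus=[BusRd]  L6: P0=I P1=I P2=E  mem[L6]=20

bus = none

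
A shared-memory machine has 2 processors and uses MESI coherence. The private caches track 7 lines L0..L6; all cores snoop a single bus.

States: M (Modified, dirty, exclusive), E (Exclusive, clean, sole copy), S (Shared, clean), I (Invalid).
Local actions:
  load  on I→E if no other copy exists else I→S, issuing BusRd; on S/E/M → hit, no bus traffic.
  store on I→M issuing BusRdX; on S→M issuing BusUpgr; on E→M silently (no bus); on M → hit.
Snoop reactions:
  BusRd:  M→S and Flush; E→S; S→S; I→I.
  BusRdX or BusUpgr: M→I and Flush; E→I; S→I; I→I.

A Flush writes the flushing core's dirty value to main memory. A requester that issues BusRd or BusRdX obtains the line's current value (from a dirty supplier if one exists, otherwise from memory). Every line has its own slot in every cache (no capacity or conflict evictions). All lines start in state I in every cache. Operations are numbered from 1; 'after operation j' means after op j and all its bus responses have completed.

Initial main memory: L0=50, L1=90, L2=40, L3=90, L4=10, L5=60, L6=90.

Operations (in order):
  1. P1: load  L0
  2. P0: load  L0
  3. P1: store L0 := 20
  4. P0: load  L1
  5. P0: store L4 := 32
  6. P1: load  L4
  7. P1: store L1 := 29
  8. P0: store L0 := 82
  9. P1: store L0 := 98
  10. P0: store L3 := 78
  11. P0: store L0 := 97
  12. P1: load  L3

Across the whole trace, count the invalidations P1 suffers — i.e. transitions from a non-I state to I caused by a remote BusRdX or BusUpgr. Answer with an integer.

[1] P1: load  L0 | P0:I, P1:E(50) | bus: BusRd
[2] P0: load  L0 | P0:S(50), P1:S(50) | bus: BusRd
[3] P1: store L0 := 20 | P0:I, P1:M(20) | bus: BusUpgr
[4] P0: load  L1 | P0:E(90), P1:I | bus: BusRd
[5] P0: store L4 := 32 | P0:M(32), P1:I | bus: BusRdX
[6] P1: load  L4 | P0:S(32), P1:S(32) | bus: BusRd,Flush
[7] P1: store L1 := 29 | P0:I, P1:M(29) | bus: BusRdX
[8] P0: store L0 := 82 | P0:M(82), P1:I | bus: BusRdX,Flush
[9] P1: store L0 := 98 | P0:I, P1:M(98) | bus: BusRdX,Flush
[10] P0: store L3 := 78 | P0:M(78), P1:I | bus: BusRdX
[11] P0: store L0 := 97 | P0:M(97), P1:I | bus: BusRdX,Flush
[12] P1: load  L3 | P0:S(78), P1:S(78) | bus: BusRd,Flush

invalidations = 2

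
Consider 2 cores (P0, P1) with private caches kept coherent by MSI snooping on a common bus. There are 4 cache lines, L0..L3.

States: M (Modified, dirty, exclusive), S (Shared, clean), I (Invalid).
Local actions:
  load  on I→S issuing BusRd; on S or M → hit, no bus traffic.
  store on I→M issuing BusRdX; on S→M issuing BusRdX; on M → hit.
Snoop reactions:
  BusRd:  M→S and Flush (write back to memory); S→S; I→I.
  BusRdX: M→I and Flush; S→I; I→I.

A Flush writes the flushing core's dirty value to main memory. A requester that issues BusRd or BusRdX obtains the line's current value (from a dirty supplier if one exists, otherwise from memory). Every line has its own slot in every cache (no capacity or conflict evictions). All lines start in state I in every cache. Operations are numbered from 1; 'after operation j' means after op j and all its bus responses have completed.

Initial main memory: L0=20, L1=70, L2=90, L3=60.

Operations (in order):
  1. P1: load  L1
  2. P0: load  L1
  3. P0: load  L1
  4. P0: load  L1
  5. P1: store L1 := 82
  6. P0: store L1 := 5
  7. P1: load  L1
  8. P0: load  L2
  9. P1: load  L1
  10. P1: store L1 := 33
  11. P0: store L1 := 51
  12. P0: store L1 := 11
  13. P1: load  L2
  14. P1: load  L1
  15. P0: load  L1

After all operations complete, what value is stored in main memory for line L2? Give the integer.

memory[L2] = 90

[1] P1: load  L1 | P0:I, P1:S(70) | bus: BusRd
[2] P0: load  L1 | P0:S(70), P1:S(70) | bus: BusRd
[3] P0: load  L1 | P0:S(70), P1:S(70) | bus: none
[4] P0: load  L1 | P0:S(70), P1:S(70) | bus: none
[5] P1: store L1 := 82 | P0:I, P1:M(82) | bus: BusRdX
[6] P0: store L1 := 5 | P0:M(5), P1:I | bus: BusRdX,Flush
[7] P1: load  L1 | P0:S(5), P1:S(5) | bus: BusRd,Flush
[8] P0: load  L2 | P0:S(90), P1:I | bus: BusRd
[9] P1: load  L1 | P0:S(5), P1:S(5) | bus: none
[10] P1: store L1 := 33 | P0:I, P1:M(33) | bus: BusRdX
[11] P0: store L1 := 51 | P0:M(51), P1:I | bus: BusRdX,Flush
[12] P0: store L1 := 11 | P0:M(11), P1:I | bus: none
[13] P1: load  L2 | P0:S(90), P1:S(90) | bus: BusRd
[14] P1: load  L1 | P0:S(11), P1:S(11) | bus: BusRd,Flush
[15] P0: load  L1 | P0:S(11), P1:S(11) | bus: none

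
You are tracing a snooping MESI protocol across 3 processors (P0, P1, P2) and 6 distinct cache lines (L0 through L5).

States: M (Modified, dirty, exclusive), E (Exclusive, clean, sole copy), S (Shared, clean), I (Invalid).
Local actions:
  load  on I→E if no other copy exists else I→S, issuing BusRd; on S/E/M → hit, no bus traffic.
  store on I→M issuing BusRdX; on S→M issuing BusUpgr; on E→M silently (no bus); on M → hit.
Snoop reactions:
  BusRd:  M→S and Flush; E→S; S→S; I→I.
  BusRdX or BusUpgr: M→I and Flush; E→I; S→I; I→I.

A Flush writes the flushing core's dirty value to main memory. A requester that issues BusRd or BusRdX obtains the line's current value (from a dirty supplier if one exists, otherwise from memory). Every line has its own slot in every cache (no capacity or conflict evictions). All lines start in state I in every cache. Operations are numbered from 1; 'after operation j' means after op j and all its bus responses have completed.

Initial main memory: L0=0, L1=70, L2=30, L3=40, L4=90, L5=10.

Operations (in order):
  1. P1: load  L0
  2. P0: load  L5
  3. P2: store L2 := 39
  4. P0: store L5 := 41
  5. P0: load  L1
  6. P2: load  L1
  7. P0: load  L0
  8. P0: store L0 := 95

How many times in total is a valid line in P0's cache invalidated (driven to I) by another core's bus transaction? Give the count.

1. P1: load  L0  bus=[BusRd]  L0: P0=I P1=E P2=I  mem[L0]=0
2. P0: load  L5  bus=[BusRd]  L5: P0=E P1=I P2=I  mem[L5]=10
3. P2: store L2 := 39  bus=[BusRdX]  L2: P0=I P1=I P2=M  mem[L2]=30
4. P0: store L5 := 41  bus=[-]  L5: P0=M P1=I P2=I  mem[L5]=10
5. P0: load  L1  bus=[BusRd]  L1: P0=E P1=I P2=I  mem[L1]=70
6. P2: load  L1  bus=[BusRd]  L1: P0=S P1=I P2=S  mem[L1]=70
7. P0: load  L0  bus=[BusRd]  L0: P0=S P1=S P2=I  mem[L0]=0
8. P0: store L0 := 95  bus=[BusUpgr]  L0: P0=M P1=I P2=I  mem[L0]=0

invalidations = 0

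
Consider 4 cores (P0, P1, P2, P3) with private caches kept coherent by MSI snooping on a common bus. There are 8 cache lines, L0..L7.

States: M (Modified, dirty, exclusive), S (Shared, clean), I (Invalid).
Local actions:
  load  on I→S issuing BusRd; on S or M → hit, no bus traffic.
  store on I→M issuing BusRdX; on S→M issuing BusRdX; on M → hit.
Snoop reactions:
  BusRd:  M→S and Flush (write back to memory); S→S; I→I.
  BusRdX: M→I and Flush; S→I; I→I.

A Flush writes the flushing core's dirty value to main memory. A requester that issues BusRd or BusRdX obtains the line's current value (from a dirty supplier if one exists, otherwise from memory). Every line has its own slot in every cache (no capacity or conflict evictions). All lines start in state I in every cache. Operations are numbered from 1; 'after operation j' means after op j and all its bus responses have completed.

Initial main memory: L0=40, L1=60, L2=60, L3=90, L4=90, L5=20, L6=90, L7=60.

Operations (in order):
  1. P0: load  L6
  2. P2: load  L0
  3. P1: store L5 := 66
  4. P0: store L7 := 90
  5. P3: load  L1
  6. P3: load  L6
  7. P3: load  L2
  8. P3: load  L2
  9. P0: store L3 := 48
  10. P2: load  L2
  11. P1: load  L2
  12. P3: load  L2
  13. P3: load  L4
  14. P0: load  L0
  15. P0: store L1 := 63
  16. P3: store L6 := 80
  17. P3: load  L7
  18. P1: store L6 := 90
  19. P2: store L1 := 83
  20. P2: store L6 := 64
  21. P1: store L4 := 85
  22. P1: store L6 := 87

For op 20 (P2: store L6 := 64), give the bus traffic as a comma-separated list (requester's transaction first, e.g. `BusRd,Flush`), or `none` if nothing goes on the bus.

  op1 P0: load  L6 → S/I/I/I on L6; bus BusRd; mem=90
  op2 P2: load  L0 → I/I/S/I on L0; bus BusRd; mem=40
  op3 P1: store L5 := 66 → I/M/I/I on L5; bus BusRdX; mem=20
  op4 P0: store L7 := 90 → M/I/I/I on L7; bus BusRdX; mem=60
  op5 P3: load  L1 → I/I/I/S on L1; bus BusRd; mem=60
  op6 P3: load  L6 → S/I/I/S on L6; bus BusRd; mem=90
  op7 P3: load  L2 → I/I/I/S on L2; bus BusRd; mem=60
  op8 P3: load  L2 → I/I/I/S on L2; bus (none); mem=60
  op9 P0: store L3 := 48 → M/I/I/I on L3; bus BusRdX; mem=90
  op10 P2: load  L2 → I/I/S/S on L2; bus BusRd; mem=60
  op11 P1: load  L2 → I/S/S/S on L2; bus BusRd; mem=60
  op12 P3: load  L2 → I/S/S/S on L2; bus (none); mem=60
  op13 P3: load  L4 → I/I/I/S on L4; bus BusRd; mem=90
  op14 P0: load  L0 → S/I/S/I on L0; bus BusRd; mem=40
  op15 P0: store L1 := 63 → M/I/I/I on L1; bus BusRdX; mem=60
  op16 P3: store L6 := 80 → I/I/I/M on L6; bus BusRdX; mem=90
  op17 P3: load  L7 → S/I/I/S on L7; bus BusRd Flush; mem=90
  op18 P1: store L6 := 90 → I/M/I/I on L6; bus BusRdX Flush; mem=80
  op19 P2: store L1 := 83 → I/I/M/I on L1; bus BusRdX Flush; mem=63
  op20 P2: store L6 := 64 → I/I/M/I on L6; bus BusRdX Flush; mem=90
  op21 P1: store L4 := 85 → I/M/I/I on L4; bus BusRdX; mem=90
  op22 P1: store L6 := 87 → I/M/I/I on L6; bus BusRdX Flush; mem=64

bus = BusRdX,Flush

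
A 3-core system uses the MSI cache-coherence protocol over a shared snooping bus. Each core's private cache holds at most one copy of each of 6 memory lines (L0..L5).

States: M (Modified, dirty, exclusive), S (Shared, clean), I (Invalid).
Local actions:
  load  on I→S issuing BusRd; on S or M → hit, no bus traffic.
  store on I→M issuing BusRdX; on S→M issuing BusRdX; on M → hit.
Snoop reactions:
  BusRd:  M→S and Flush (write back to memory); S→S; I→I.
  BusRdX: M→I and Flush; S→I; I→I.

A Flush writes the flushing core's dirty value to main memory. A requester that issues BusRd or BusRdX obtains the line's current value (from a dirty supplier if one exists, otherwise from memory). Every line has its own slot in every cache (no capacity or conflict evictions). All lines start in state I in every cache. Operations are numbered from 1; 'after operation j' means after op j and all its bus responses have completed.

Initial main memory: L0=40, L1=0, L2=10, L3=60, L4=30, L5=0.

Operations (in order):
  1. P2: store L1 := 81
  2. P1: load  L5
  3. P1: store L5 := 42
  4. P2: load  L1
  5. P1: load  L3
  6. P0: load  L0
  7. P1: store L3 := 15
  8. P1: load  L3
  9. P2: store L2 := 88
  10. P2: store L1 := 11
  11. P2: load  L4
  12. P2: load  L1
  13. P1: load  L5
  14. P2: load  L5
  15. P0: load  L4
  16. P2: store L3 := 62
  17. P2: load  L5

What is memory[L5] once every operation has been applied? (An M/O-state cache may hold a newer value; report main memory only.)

memory[L5] = 42

step 1: P2: store L1 := 81  ⟶  IIM  (L1)  txn=BusRdX  M[L1]=0
step 2: P1: load  L5  ⟶  ISI  (L5)  txn=BusRd  M[L5]=0
step 3: P1: store L5 := 42  ⟶  IMI  (L5)  txn=BusRdX  M[L5]=0
step 4: P2: load  L1  ⟶  IIM  (L1)  txn=∅  M[L1]=0
step 5: P1: load  L3  ⟶  ISI  (L3)  txn=BusRd  M[L3]=60
step 6: P0: load  L0  ⟶  SII  (L0)  txn=BusRd  M[L0]=40
step 7: P1: store L3 := 15  ⟶  IMI  (L3)  txn=BusRdX  M[L3]=60
step 8: P1: load  L3  ⟶  IMI  (L3)  txn=∅  M[L3]=60
step 9: P2: store L2 := 88  ⟶  IIM  (L2)  txn=BusRdX  M[L2]=10
step 10: P2: store L1 := 11  ⟶  IIM  (L1)  txn=∅  M[L1]=0
step 11: P2: load  L4  ⟶  IIS  (L4)  txn=BusRd  M[L4]=30
step 12: P2: load  L1  ⟶  IIM  (L1)  txn=∅  M[L1]=0
step 13: P1: load  L5  ⟶  IMI  (L5)  txn=∅  M[L5]=0
step 14: P2: load  L5  ⟶  ISS  (L5)  txn=BusRd+Flush  M[L5]=42
step 15: P0: load  L4  ⟶  SIS  (L4)  txn=BusRd  M[L4]=30
step 16: P2: store L3 := 62  ⟶  IIM  (L3)  txn=BusRdX+Flush  M[L3]=15
step 17: P2: load  L5  ⟶  ISS  (L5)  txn=∅  M[L5]=42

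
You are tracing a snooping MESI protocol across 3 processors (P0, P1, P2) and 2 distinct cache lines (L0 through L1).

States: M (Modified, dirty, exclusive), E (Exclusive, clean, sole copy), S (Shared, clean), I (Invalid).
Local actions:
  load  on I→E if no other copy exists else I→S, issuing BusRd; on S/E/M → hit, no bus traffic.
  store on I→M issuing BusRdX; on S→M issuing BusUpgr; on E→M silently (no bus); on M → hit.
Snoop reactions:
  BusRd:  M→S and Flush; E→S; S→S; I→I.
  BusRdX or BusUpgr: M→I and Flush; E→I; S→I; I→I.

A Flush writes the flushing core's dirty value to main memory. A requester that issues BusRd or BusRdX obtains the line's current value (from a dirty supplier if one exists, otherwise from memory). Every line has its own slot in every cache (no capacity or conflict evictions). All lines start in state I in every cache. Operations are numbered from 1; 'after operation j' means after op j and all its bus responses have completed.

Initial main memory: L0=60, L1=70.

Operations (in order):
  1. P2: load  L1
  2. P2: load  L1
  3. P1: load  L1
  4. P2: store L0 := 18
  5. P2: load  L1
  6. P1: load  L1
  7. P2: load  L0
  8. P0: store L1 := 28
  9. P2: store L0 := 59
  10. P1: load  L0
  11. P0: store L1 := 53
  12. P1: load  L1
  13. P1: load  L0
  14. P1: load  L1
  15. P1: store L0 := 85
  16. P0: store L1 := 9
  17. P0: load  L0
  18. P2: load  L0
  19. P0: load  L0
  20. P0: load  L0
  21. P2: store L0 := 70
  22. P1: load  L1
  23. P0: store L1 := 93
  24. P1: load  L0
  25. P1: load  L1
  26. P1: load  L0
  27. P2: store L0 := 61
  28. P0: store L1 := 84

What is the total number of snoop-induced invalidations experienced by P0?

  op1 P2: load  L1 → I/I/E on L1; bus BusRd; mem=70
  op2 P2: load  L1 → I/I/E on L1; bus (none); mem=70
  op3 P1: load  L1 → I/S/S on L1; bus BusRd; mem=70
  op4 P2: store L0 := 18 → I/I/M on L0; bus BusRdX; mem=60
  op5 P2: load  L1 → I/S/S on L1; bus (none); mem=70
  op6 P1: load  L1 → I/S/S on L1; bus (none); mem=70
  op7 P2: load  L0 → I/I/M on L0; bus (none); mem=60
  op8 P0: store L1 := 28 → M/I/I on L1; bus BusRdX; mem=70
  op9 P2: store L0 := 59 → I/I/M on L0; bus (none); mem=60
  op10 P1: load  L0 → I/S/S on L0; bus BusRd Flush; mem=59
  op11 P0: store L1 := 53 → M/I/I on L1; bus (none); mem=70
  op12 P1: load  L1 → S/S/I on L1; bus BusRd Flush; mem=53
  op13 P1: load  L0 → I/S/S on L0; bus (none); mem=59
  op14 P1: load  L1 → S/S/I on L1; bus (none); mem=53
  op15 P1: store L0 := 85 → I/M/I on L0; bus BusUpgr; mem=59
  op16 P0: store L1 := 9 → M/I/I on L1; bus BusUpgr; mem=53
  op17 P0: load  L0 → S/S/I on L0; bus BusRd Flush; mem=85
  op18 P2: load  L0 → S/S/S on L0; bus BusRd; mem=85
  op19 P0: load  L0 → S/S/S on L0; bus (none); mem=85
  op20 P0: load  L0 → S/S/S on L0; bus (none); mem=85
  op21 P2: store L0 := 70 → I/I/M on L0; bus BusUpgr; mem=85
  op22 P1: load  L1 → S/S/I on L1; bus BusRd Flush; mem=9
  op23 P0: store L1 := 93 → M/I/I on L1; bus BusUpgr; mem=9
  op24 P1: load  L0 → I/S/S on L0; bus BusRd Flush; mem=70
  op25 P1: load  L1 → S/S/I on L1; bus BusRd Flush; mem=93
  op26 P1: load  L0 → I/S/S on L0; bus (none); mem=70
  op27 P2: store L0 := 61 → I/I/M on L0; bus BusUpgr; mem=70
  op28 P0: store L1 := 84 → M/I/I on L1; bus BusUpgr; mem=93

invalidations = 1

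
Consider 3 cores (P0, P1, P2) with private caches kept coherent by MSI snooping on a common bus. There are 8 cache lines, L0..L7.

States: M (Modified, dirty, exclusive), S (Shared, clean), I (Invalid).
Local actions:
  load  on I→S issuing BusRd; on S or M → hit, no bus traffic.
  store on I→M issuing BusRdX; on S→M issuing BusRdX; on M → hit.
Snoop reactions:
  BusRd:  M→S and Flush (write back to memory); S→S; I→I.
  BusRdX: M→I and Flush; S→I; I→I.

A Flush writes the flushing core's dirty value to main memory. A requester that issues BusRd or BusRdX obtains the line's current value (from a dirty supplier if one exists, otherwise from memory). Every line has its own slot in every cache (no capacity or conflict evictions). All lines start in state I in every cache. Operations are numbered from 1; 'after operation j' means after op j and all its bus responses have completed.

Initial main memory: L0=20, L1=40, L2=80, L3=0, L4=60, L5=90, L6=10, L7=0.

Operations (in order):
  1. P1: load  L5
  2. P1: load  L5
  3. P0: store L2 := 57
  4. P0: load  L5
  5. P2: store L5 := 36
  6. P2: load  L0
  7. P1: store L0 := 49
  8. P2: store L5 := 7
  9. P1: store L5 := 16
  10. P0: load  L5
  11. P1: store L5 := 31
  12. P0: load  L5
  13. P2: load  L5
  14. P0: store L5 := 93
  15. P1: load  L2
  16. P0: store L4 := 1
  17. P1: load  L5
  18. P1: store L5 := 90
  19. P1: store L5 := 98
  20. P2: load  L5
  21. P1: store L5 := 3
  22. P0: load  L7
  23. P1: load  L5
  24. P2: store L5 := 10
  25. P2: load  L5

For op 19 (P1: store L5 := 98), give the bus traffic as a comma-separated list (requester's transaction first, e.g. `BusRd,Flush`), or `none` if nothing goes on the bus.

bus = none

  op1 P1: load  L5 → I/S/I on L5; bus BusRd; mem=90
  op2 P1: load  L5 → I/S/I on L5; bus (none); mem=90
  op3 P0: store L2 := 57 → M/I/I on L2; bus BusRdX; mem=80
  op4 P0: load  L5 → S/S/I on L5; bus BusRd; mem=90
  op5 P2: store L5 := 36 → I/I/M on L5; bus BusRdX; mem=90
  op6 P2: load  L0 → I/I/S on L0; bus BusRd; mem=20
  op7 P1: store L0 := 49 → I/M/I on L0; bus BusRdX; mem=20
  op8 P2: store L5 := 7 → I/I/M on L5; bus (none); mem=90
  op9 P1: store L5 := 16 → I/M/I on L5; bus BusRdX Flush; mem=7
  op10 P0: load  L5 → S/S/I on L5; bus BusRd Flush; mem=16
  op11 P1: store L5 := 31 → I/M/I on L5; bus BusRdX; mem=16
  op12 P0: load  L5 → S/S/I on L5; bus BusRd Flush; mem=31
  op13 P2: load  L5 → S/S/S on L5; bus BusRd; mem=31
  op14 P0: store L5 := 93 → M/I/I on L5; bus BusRdX; mem=31
  op15 P1: load  L2 → S/S/I on L2; bus BusRd Flush; mem=57
  op16 P0: store L4 := 1 → M/I/I on L4; bus BusRdX; mem=60
  op17 P1: load  L5 → S/S/I on L5; bus BusRd Flush; mem=93
  op18 P1: store L5 := 90 → I/M/I on L5; bus BusRdX; mem=93
  op19 P1: store L5 := 98 → I/M/I on L5; bus (none); mem=93
  op20 P2: load  L5 → I/S/S on L5; bus BusRd Flush; mem=98
  op21 P1: store L5 := 3 → I/M/I on L5; bus BusRdX; mem=98
  op22 P0: load  L7 → S/I/I on L7; bus BusRd; mem=0
  op23 P1: load  L5 → I/M/I on L5; bus (none); mem=98
  op24 P2: store L5 := 10 → I/I/M on L5; bus BusRdX Flush; mem=3
  op25 P2: load  L5 → I/I/M on L5; bus (none); mem=3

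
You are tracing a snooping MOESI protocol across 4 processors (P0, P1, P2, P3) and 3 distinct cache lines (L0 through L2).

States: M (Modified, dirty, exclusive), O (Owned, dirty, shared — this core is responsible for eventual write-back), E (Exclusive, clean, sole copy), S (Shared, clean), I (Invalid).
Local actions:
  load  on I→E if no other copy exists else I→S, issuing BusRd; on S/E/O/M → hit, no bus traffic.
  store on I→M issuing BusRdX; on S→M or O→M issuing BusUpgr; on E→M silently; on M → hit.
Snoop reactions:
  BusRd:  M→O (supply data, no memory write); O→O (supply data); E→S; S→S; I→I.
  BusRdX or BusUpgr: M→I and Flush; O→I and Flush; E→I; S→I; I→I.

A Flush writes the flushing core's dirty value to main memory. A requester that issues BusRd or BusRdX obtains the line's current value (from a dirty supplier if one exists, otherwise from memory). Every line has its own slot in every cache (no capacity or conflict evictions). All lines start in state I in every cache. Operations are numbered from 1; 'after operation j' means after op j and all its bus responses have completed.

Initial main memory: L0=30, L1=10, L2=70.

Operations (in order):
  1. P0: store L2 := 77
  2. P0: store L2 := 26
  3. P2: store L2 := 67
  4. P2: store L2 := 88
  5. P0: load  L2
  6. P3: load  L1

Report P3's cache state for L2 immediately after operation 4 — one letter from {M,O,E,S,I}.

1. P0: store L2 := 77  bus=[BusRdX]  L2: P0=M P1=I P2=I P3=I  mem[L2]=70
2. P0: store L2 := 26  bus=[-]  L2: P0=M P1=I P2=I P3=I  mem[L2]=70
3. P2: store L2 := 67  bus=[BusRdX,Flush]  L2: P0=I P1=I P2=M P3=I  mem[L2]=26
4. P2: store L2 := 88  bus=[-]  L2: P0=I P1=I P2=M P3=I  mem[L2]=26
5. P0: load  L2  bus=[BusRd]  L2: P0=S P1=I P2=O P3=I  mem[L2]=26
6. P3: load  L1  bus=[BusRd]  L1: P0=I P1=I P2=I P3=E  mem[L1]=10

state = I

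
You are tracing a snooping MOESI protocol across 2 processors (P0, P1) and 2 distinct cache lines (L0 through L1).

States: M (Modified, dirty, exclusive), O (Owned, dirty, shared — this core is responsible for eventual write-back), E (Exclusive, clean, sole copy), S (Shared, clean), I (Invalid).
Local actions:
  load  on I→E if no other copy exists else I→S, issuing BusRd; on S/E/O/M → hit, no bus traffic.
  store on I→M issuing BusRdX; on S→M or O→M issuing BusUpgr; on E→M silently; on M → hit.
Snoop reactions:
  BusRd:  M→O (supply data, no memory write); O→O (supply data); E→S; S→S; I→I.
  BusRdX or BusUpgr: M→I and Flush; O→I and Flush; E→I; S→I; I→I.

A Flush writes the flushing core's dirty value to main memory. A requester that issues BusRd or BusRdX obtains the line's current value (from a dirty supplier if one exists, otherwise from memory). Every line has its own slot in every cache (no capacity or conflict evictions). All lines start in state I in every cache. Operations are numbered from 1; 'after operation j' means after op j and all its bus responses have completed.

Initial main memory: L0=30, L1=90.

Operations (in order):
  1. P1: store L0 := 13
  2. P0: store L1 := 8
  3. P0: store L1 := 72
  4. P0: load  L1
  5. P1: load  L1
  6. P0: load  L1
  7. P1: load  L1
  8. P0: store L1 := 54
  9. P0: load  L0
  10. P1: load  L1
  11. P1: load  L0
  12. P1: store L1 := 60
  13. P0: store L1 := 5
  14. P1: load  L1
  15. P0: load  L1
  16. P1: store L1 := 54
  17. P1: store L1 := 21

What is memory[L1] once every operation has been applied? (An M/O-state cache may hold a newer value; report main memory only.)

memory[L1] = 5

1. P1: store L0 := 13  bus=[BusRdX]  L0: P0=I P1=M  mem[L0]=30
2. P0: store L1 := 8  bus=[BusRdX]  L1: P0=M P1=I  mem[L1]=90
3. P0: store L1 := 72  bus=[-]  L1: P0=M P1=I  mem[L1]=90
4. P0: load  L1  bus=[-]  L1: P0=M P1=I  mem[L1]=90
5. P1: load  L1  bus=[BusRd]  L1: P0=O P1=S  mem[L1]=90
6. P0: load  L1  bus=[-]  L1: P0=O P1=S  mem[L1]=90
7. P1: load  L1  bus=[-]  L1: P0=O P1=S  mem[L1]=90
8. P0: store L1 := 54  bus=[BusUpgr]  L1: P0=M P1=I  mem[L1]=90
9. P0: load  L0  bus=[BusRd]  L0: P0=S P1=O  mem[L0]=30
10. P1: load  L1  bus=[BusRd]  L1: P0=O P1=S  mem[L1]=90
11. P1: load  L0  bus=[-]  L0: P0=S P1=O  mem[L0]=30
12. P1: store L1 := 60  bus=[BusUpgr,Flush]  L1: P0=I P1=M  mem[L1]=54
13. P0: store L1 := 5  bus=[BusRdX,Flush]  L1: P0=M P1=I  mem[L1]=60
14. P1: load  L1  bus=[BusRd]  L1: P0=O P1=S  mem[L1]=60
15. P0: load  L1  bus=[-]  L1: P0=O P1=S  mem[L1]=60
16. P1: store L1 := 54  bus=[BusUpgr,Flush]  L1: P0=I P1=M  mem[L1]=5
17. P1: store L1 := 21  bus=[-]  L1: P0=I P1=M  mem[L1]=5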